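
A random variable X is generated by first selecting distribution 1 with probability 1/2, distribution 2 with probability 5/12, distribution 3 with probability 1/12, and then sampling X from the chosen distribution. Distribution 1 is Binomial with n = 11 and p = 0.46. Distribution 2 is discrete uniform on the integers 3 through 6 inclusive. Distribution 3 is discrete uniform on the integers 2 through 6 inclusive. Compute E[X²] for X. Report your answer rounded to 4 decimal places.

For each component E[X²] = Var + (mean)², giving 1: 28.336; 2: 21.5; 3: 18.
Overall E[X²] = 0.5·28.336 + 0.416667·21.5 + 0.0833333·18 = 24.6263.

24.6263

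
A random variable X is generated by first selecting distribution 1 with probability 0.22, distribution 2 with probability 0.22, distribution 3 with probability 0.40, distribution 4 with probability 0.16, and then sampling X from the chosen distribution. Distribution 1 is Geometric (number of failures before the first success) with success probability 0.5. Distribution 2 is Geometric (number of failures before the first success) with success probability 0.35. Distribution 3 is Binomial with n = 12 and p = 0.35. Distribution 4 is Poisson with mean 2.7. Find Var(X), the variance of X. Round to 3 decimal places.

Per component, 1: μ=1, E[X²]=3; 2: μ=1.85714, E[X²]=8.7551; 3: μ=4.2, E[X²]=20.37; 4: μ=2.7, E[X²]=9.99.
E[X] = 0.22·1 + 0.22·1.85714 + 0.4·4.2 + 0.16·2.7 = 2.74057.
E[X²] = 0.22·3 + 0.22·8.7551 + 0.4·20.37 + 0.16·9.99 = 12.3325.
Var(X) = E[X²] − (E[X])² = 12.3325 − 7.51073 = 4.82179.

4.822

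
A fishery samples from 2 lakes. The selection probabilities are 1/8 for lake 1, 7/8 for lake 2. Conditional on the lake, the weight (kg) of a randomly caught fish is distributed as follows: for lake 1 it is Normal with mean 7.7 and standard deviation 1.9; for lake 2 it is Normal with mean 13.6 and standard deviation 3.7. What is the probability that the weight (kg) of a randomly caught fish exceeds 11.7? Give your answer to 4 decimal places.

Conditional on each lake, P(X > 11.7): 1: 0.0176342; 2: 0.696204.
By total probability, P(X > 11.7) = 0.125·0.0176342 + 0.875·0.696204 = 0.611383.

0.6114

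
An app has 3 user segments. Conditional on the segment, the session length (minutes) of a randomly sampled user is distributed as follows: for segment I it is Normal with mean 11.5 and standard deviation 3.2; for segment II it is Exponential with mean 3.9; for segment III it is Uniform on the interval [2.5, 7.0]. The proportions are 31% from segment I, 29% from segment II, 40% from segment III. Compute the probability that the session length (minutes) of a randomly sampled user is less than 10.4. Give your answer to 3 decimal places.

0.783

Conditional on each segment, P(X < 10.4): I: 0.365517; II: 0.930517; III: 1.
By total probability, P(X < 10.4) = 0.31·0.365517 + 0.29·0.930517 + 0.4·1 = 0.78316.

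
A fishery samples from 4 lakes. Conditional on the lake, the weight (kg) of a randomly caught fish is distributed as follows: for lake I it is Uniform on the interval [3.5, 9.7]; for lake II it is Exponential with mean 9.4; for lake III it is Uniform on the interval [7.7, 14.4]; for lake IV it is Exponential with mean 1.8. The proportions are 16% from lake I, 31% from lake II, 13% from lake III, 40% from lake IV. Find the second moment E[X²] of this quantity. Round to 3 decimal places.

81.217

For each component E[X²] = Var + (mean)², giving I: 46.7633; II: 176.72; III: 125.843; IV: 6.48.
Overall E[X²] = 0.16·46.7633 + 0.31·176.72 + 0.13·125.843 + 0.4·6.48 = 81.217.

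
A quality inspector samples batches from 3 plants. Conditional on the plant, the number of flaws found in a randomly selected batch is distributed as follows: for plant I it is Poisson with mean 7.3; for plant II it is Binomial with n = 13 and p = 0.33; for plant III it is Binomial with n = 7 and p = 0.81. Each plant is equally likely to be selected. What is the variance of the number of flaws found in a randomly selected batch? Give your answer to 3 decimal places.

5.264

Per component, I: μ=7.3, E[X²]=60.59; II: μ=4.29, E[X²]=21.2784; III: μ=5.67, E[X²]=33.2262.
E[X] = 0.333333·7.3 + 0.333333·4.29 + 0.333333·5.67 = 5.75333.
E[X²] = 0.333333·60.59 + 0.333333·21.2784 + 0.333333·33.2262 = 38.3649.
Var(X) = E[X²] − (E[X])² = 38.3649 − 33.1008 = 5.26402.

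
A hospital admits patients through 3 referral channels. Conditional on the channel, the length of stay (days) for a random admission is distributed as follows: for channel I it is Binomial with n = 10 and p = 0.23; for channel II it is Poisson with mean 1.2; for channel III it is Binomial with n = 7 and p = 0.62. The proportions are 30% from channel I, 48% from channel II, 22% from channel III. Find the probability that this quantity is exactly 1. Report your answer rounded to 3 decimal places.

Conditional on each channel, P(X = 1): I: 0.218849; II: 0.361433; III: 0.0130675.
By total probability, P(X = 1) = 0.3·0.218849 + 0.48·0.361433 + 0.22·0.0130675 = 0.242017.

0.242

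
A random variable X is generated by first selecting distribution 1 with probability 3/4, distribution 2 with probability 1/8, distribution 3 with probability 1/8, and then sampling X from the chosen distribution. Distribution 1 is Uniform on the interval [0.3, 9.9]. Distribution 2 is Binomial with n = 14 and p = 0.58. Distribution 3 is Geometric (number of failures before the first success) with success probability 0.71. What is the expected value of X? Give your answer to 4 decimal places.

Component means — 1: 5.1; 2: 8.12; 3: 0.408451.
E[X] = 0.75·5.1 + 0.125·8.12 + 0.125·0.408451 = 4.89106.

4.8911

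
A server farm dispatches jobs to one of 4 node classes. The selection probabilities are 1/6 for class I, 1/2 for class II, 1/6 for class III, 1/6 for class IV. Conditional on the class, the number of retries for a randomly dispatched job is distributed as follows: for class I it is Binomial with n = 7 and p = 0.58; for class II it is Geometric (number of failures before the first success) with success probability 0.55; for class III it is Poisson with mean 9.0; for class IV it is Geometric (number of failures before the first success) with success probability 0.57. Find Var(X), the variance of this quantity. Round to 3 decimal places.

Per component, I: μ=4.06, E[X²]=18.1888; II: μ=0.818182, E[X²]=2.15702; III: μ=9, E[X²]=90; IV: μ=0.754386, E[X²]=1.89258.
E[X] = 0.166667·4.06 + 0.5·0.818182 + 0.166667·9 + 0.166667·0.754386 = 2.71149.
E[X²] = 0.166667·18.1888 + 0.5·2.15702 + 0.166667·90 + 0.166667·1.89258 = 19.4254.
Var(X) = E[X²] − (E[X])² = 19.4254 − 7.35217 = 12.0732.

12.073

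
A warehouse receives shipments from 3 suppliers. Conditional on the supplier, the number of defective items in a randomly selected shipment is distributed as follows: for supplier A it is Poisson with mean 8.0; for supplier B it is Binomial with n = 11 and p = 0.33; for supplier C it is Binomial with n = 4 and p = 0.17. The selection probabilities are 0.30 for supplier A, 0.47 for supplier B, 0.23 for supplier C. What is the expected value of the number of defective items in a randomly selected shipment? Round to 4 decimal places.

4.2625

Component means — A: 8; B: 3.63; C: 0.68.
E[X] = 0.3·8 + 0.47·3.63 + 0.23·0.68 = 4.2625.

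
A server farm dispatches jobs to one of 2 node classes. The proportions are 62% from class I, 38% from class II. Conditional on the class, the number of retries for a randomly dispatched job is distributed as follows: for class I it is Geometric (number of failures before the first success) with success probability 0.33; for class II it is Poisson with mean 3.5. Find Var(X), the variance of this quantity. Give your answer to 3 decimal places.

5.653

Per component, I: μ=2.0303, E[X²]=10.2746; II: μ=3.5, E[X²]=15.75.
E[X] = 0.62·2.0303 + 0.38·3.5 = 2.58879.
E[X²] = 0.62·10.2746 + 0.38·15.75 = 12.3552.
Var(X) = E[X²] − (E[X])² = 12.3552 − 6.70182 = 5.65341.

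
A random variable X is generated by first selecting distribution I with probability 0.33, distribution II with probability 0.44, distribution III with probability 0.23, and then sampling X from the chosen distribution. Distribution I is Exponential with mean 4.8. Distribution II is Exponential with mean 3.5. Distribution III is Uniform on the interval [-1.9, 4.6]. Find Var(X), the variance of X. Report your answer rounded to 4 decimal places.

Per component, I: μ=4.8, E[X²]=46.08; II: μ=3.5, E[X²]=24.5; III: μ=1.35, E[X²]=5.34333.
E[X] = 0.33·4.8 + 0.44·3.5 + 0.23·1.35 = 3.4345.
E[X²] = 0.33·46.08 + 0.44·24.5 + 0.23·5.34333 = 27.2154.
Var(X) = E[X²] − (E[X])² = 27.2154 − 11.7958 = 15.4196.

15.4196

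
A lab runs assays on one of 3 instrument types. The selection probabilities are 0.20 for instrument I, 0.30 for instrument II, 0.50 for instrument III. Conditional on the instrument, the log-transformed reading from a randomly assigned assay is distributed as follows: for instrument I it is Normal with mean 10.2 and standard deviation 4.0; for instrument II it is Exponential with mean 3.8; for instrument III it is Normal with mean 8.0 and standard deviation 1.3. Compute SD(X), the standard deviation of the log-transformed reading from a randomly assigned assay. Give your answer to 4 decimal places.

3.7369

Per component, I: μ=10.2, E[X²]=120.04; II: μ=3.8, E[X²]=28.88; III: μ=8, E[X²]=65.69.
E[X] = 0.2·10.2 + 0.3·3.8 + 0.5·8 = 7.18.
E[X²] = 0.2·120.04 + 0.3·28.88 + 0.5·65.69 = 65.517.
Var(X) = E[X²] − (E[X])² = 65.517 − 51.5524 = 13.9646.
SD(X) = √13.9646 = 3.73692.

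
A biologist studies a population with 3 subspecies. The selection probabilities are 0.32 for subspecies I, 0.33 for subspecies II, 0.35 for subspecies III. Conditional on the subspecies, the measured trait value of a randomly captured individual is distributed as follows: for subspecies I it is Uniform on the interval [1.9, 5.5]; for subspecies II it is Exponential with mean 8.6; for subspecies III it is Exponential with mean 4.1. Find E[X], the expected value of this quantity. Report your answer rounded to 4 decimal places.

Component means — I: 3.7; II: 8.6; III: 4.1.
E[X] = 0.32·3.7 + 0.33·8.6 + 0.35·4.1 = 5.457.

5.4570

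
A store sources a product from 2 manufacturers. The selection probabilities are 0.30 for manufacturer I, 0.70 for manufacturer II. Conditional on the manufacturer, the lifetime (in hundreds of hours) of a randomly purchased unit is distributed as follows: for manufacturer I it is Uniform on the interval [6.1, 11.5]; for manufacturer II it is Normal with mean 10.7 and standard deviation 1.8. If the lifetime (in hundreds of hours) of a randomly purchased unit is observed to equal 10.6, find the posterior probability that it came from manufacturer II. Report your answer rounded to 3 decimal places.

Likelihoods f(10.6 | ·): I: 0.185185; II: 0.221293.
Posterior ∝ prior × likelihood. Numerator for II: 0.7·0.221293 = 0.154905.
Normalizing constant: 0.3·0.185185 + 0.7·0.221293 = 0.210461.
P(II | observation) = 0.154905 / 0.210461 = 0.736029.

0.736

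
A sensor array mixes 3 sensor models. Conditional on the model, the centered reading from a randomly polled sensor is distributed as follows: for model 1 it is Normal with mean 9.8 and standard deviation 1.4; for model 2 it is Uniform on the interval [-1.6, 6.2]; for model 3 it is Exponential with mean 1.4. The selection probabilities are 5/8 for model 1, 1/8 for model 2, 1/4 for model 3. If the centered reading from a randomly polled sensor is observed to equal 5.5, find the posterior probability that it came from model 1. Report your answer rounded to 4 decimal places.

Likelihoods f(5.5 | ·): 1: 0.00254851; 2: 0.128205; 3: 0.0140513.
Posterior ∝ prior × likelihood. Numerator for 1: 0.625·0.00254851 = 0.00159282.
Normalizing constant: 0.625·0.00254851 + 0.125·0.128205 + 0.25·0.0140513 = 0.0211313.
P(1 | observation) = 0.00159282 / 0.0211313 = 0.0753772.

0.0754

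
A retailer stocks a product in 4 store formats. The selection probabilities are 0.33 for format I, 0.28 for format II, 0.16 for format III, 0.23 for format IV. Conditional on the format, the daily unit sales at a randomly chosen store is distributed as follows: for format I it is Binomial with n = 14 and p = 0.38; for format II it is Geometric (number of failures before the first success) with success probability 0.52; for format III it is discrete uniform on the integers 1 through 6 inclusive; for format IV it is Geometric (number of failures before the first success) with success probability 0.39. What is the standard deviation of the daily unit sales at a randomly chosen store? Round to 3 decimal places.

Per component, I: μ=5.32, E[X²]=31.6008; II: μ=0.923077, E[X²]=2.62722; III: μ=3.5, E[X²]=15.1667; IV: μ=1.5641, E[X²]=6.45694.
E[X] = 0.33·5.32 + 0.28·0.923077 + 0.16·3.5 + 0.23·1.5641 = 2.93381.
E[X²] = 0.33·31.6008 + 0.28·2.62722 + 0.16·15.1667 + 0.23·6.45694 = 15.0756.
Var(X) = E[X²] − (E[X])² = 15.0756 − 8.60721 = 6.46843.
SD(X) = √6.46843 = 2.54331.

2.543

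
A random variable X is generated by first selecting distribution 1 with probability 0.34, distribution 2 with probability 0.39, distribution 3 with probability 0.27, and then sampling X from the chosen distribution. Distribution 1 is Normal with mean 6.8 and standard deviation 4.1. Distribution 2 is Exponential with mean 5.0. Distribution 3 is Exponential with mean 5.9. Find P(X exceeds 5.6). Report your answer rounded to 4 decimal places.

Conditional on each component, P(X > 5.6): 1: 0.615118; 2: 0.32628; 3: 0.387069.
By total probability, P(X > 5.6) = 0.34·0.615118 + 0.39·0.32628 + 0.27·0.387069 = 0.440898.

0.4409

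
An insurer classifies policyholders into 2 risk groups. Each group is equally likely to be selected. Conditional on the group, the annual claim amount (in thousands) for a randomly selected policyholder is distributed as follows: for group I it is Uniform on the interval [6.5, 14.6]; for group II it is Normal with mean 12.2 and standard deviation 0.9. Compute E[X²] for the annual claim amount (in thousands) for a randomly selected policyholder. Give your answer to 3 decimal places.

For each component E[X²] = Var + (mean)², giving I: 116.77; II: 149.65.
Overall E[X²] = 0.5·116.77 + 0.5·149.65 = 133.21.

133.210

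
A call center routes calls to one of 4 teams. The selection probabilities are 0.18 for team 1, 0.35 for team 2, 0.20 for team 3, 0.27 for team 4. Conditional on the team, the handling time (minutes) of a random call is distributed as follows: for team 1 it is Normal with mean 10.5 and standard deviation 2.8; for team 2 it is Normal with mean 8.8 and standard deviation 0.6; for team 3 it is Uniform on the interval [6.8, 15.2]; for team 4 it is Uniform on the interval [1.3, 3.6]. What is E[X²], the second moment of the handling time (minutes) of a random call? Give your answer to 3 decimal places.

75.602

For each component E[X²] = Var + (mean)², giving 1: 118.09; 2: 77.8; 3: 126.88; 4: 6.44333.
Overall E[X²] = 0.18·118.09 + 0.35·77.8 + 0.2·126.88 + 0.27·6.44333 = 75.6019.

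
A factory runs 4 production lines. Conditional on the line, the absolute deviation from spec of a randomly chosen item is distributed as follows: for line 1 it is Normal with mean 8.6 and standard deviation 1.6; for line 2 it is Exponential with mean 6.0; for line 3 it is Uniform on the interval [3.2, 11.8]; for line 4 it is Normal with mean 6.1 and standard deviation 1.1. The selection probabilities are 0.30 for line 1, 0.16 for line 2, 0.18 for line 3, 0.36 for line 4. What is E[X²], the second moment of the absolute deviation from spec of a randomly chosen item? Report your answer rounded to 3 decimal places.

59.542

For each component E[X²] = Var + (mean)², giving 1: 76.52; 2: 72; 3: 62.4133; 4: 38.42.
Overall E[X²] = 0.3·76.52 + 0.16·72 + 0.18·62.4133 + 0.36·38.42 = 59.5416.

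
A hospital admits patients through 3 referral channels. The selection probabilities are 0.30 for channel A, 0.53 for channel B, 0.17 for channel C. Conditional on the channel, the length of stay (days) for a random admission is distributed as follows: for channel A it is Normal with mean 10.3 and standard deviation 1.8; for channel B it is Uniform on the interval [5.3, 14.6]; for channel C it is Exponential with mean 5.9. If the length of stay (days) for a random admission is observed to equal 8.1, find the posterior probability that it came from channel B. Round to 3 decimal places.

Likelihoods f(8.1 | ·): A: 0.105016; B: 0.107527; C: 0.0429451.
Posterior ∝ prior × likelihood. Numerator for B: 0.53·0.107527 = 0.0569892.
Normalizing constant: 0.3·0.105016 + 0.53·0.107527 + 0.17·0.0429451 = 0.0957948.
P(B | observation) = 0.0569892 / 0.0957948 = 0.594909.

0.595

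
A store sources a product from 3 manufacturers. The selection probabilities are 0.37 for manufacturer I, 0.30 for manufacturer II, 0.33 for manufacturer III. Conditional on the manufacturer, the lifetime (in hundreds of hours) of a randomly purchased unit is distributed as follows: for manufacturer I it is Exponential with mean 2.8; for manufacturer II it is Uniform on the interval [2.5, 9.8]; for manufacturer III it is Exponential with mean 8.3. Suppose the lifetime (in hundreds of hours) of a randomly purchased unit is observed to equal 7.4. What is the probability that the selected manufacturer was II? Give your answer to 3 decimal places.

Likelihoods f(7.4 | ·): I: 0.0254135; II: 0.136986; III: 0.0493992.
Posterior ∝ prior × likelihood. Numerator for II: 0.3·0.136986 = 0.0410959.
Normalizing constant: 0.37·0.0254135 + 0.3·0.136986 + 0.33·0.0493992 = 0.0668006.
P(II | observation) = 0.0410959 / 0.0668006 = 0.615202.

0.615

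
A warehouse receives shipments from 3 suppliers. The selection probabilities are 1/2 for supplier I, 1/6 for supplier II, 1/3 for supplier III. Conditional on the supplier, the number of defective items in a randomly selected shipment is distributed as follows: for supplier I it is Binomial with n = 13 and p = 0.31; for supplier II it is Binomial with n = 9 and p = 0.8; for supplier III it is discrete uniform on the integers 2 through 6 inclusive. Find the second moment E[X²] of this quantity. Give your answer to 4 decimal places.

24.3908

For each component E[X²] = Var + (mean)², giving I: 19.0216; II: 53.28; III: 18.
Overall E[X²] = 0.5·19.0216 + 0.166667·53.28 + 0.333333·18 = 24.3908.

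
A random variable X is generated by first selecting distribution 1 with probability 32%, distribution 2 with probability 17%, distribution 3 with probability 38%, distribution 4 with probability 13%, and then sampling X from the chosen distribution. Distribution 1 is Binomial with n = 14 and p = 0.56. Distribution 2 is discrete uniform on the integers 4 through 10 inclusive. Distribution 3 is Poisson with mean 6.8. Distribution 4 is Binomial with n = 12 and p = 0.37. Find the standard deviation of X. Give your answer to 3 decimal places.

2.409

Per component, 1: μ=7.84, E[X²]=64.9152; 2: μ=7, E[X²]=53; 3: μ=6.8, E[X²]=53.04; 4: μ=4.44, E[X²]=22.5108.
E[X] = 0.32·7.84 + 0.17·7 + 0.38·6.8 + 0.13·4.44 = 6.86.
E[X²] = 0.32·64.9152 + 0.17·53 + 0.38·53.04 + 0.13·22.5108 = 52.8645.
Var(X) = E[X²] − (E[X])² = 52.8645 − 47.0596 = 5.80487.
SD(X) = √5.80487 = 2.40933.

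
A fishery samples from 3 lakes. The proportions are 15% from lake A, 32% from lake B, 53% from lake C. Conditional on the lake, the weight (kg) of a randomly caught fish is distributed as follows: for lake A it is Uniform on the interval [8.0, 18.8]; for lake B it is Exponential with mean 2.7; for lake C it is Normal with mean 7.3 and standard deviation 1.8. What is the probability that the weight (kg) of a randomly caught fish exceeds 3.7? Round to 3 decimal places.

0.749

Conditional on each lake, P(X > 3.7): A: 1; B: 0.254013; C: 0.97725.
By total probability, P(X > 3.7) = 0.15·1 + 0.32·0.254013 + 0.53·0.97725 = 0.749227.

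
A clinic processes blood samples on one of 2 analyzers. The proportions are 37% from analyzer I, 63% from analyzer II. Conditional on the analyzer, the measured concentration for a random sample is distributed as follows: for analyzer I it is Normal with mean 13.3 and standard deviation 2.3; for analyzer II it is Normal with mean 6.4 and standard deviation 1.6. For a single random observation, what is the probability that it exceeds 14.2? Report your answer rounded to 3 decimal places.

Conditional on each analyzer, P(X > 14.2): I: 0.347786; II: 5.44042e-07.
By total probability, P(X > 14.2) = 0.37·0.347786 + 0.63·5.44042e-07 = 0.128681.

0.129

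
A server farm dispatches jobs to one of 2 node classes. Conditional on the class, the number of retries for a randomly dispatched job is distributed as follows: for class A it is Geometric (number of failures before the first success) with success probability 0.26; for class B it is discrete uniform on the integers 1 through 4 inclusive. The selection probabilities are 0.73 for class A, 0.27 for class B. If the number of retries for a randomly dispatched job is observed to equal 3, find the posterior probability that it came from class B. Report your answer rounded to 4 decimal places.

Likelihoods P(X=3 | ·): A: 0.105358; B: 0.25.
Posterior ∝ prior × likelihood. Numerator for B: 0.27·0.25 = 0.0675.
Normalizing constant: 0.73·0.105358 + 0.27·0.25 = 0.144412.
P(B | observation) = 0.0675 / 0.144412 = 0.467414.

0.4674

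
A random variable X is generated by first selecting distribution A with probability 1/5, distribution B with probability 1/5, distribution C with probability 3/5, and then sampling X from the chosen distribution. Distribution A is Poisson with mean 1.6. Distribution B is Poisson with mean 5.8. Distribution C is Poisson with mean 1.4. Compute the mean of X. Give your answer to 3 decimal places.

2.320

Component means — A: 1.6; B: 5.8; C: 1.4.
E[X] = 0.2·1.6 + 0.2·5.8 + 0.6·1.4 = 2.32.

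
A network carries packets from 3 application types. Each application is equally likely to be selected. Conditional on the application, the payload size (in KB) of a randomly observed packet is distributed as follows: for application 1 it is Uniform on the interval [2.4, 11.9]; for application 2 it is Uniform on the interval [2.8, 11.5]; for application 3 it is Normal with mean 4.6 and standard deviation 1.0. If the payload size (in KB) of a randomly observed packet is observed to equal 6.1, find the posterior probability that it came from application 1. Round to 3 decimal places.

Likelihoods f(6.1 | ·): 1: 0.105263; 2: 0.114943; 3: 0.129518.
Posterior ∝ prior × likelihood. Numerator for 1: 0.333333·0.105263 = 0.0350877.
Normalizing constant: 0.333333·0.105263 + 0.333333·0.114943 + 0.333333·0.129518 = 0.116574.
P(1 | observation) = 0.0350877 / 0.116574 = 0.30099.

0.301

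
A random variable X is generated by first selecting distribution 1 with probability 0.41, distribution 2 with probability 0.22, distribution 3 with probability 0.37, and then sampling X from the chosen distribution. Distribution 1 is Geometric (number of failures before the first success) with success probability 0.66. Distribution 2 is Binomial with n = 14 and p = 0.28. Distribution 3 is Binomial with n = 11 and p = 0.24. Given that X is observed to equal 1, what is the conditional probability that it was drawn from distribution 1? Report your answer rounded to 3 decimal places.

Likelihoods P(X=1 | ·): 1: 0.2244; 2: 0.0547783; 3: 0.169723.
Posterior ∝ prior × likelihood. Numerator for 1: 0.41·0.2244 = 0.092004.
Normalizing constant: 0.41·0.2244 + 0.22·0.0547783 + 0.37·0.169723 = 0.166853.
P(1 | observation) = 0.092004 / 0.166853 = 0.551409.

0.551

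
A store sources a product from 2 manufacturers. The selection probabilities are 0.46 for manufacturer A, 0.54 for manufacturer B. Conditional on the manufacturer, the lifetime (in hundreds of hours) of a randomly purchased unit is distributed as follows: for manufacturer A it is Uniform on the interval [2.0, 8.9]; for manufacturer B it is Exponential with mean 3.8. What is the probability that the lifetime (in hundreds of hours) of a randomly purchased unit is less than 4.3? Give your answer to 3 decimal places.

Conditional on each manufacturer, P(X < 4.3): A: 0.333333; B: 0.677476.
By total probability, P(X < 4.3) = 0.46·0.333333 + 0.54·0.677476 = 0.519171.

0.519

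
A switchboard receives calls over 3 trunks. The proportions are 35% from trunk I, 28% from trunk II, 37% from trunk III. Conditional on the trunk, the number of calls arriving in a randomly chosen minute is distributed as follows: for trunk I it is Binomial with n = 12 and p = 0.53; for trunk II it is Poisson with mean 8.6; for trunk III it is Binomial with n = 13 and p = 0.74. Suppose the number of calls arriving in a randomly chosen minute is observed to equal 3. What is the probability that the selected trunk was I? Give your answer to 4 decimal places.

0.6990

Likelihoods P(X=3 | ·): I: 0.0366548; II: 0.0195169; III: 0.000163604.
Posterior ∝ prior × likelihood. Numerator for I: 0.35·0.0366548 = 0.0128292.
Normalizing constant: 0.35·0.0366548 + 0.28·0.0195169 + 0.37·0.000163604 = 0.0183545.
P(I | observation) = 0.0128292 / 0.0183545 = 0.698968.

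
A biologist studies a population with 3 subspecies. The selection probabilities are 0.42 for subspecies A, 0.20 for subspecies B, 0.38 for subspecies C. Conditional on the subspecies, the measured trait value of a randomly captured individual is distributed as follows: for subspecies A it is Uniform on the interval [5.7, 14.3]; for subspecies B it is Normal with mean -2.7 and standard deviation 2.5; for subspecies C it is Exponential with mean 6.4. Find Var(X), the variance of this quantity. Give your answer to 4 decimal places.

41.3137

Per component, A: μ=10, E[X²]=106.163; B: μ=-2.7, E[X²]=13.54; C: μ=6.4, E[X²]=81.92.
E[X] = 0.42·10 + 0.2·-2.7 + 0.38·6.4 = 6.092.
E[X²] = 0.42·106.163 + 0.2·13.54 + 0.38·81.92 = 78.4262.
Var(X) = E[X²] − (E[X])² = 78.4262 − 37.1125 = 41.3137.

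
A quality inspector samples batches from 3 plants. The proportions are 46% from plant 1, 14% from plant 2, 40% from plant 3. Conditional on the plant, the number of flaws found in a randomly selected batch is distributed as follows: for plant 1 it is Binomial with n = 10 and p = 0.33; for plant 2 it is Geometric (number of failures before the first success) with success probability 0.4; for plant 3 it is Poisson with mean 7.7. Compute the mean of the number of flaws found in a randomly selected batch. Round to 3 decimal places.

4.808

Component means — 1: 3.3; 2: 1.5; 3: 7.7.
E[X] = 0.46·3.3 + 0.14·1.5 + 0.4·7.7 = 4.808.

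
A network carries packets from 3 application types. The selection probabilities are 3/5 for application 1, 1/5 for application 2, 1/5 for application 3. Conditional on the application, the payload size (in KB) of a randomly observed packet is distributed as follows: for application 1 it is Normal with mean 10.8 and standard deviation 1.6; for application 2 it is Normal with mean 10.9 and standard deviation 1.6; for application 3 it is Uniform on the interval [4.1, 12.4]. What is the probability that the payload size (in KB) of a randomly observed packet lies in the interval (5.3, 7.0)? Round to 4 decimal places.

0.0475

Conditional on each application, P(5.3 < X < 7.0): 1: 0.00848092; 2: 0.00716198; 3: 0.204819.
By total probability, P(5.3 < X < 7.0) = 0.6·0.00848092 + 0.2·0.00716198 + 0.2·0.204819 = 0.0474848.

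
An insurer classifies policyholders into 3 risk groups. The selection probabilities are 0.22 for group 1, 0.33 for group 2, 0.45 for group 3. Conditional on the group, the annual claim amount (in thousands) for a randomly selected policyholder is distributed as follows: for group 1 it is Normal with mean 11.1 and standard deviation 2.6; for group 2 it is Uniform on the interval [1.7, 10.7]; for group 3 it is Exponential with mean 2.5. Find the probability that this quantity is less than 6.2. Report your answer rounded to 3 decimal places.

0.584

Conditional on each group, P(X < 6.2): 1: 0.0297409; 2: 0.5; 3: 0.916257.
By total probability, P(X < 6.2) = 0.22·0.0297409 + 0.33·0.5 + 0.45·0.916257 = 0.583859.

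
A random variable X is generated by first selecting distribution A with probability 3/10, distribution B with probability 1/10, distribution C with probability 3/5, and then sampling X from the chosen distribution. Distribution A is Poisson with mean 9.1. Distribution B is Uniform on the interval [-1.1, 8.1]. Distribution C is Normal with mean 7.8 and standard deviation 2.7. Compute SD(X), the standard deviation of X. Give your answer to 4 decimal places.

3.1881

Per component, A: μ=9.1, E[X²]=91.91; B: μ=3.5, E[X²]=19.3033; C: μ=7.8, E[X²]=68.13.
E[X] = 0.3·9.1 + 0.1·3.5 + 0.6·7.8 = 7.76.
E[X²] = 0.3·91.91 + 0.1·19.3033 + 0.6·68.13 = 70.3813.
Var(X) = E[X²] − (E[X])² = 70.3813 − 60.2176 = 10.1637.
SD(X) = √10.1637 = 3.18806.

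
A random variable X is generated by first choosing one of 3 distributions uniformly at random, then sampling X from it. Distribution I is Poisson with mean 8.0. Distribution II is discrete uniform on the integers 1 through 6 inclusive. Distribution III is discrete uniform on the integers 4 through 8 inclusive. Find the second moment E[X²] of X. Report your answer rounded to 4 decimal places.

41.7222

For each component E[X²] = Var + (mean)², giving I: 72; II: 15.1667; III: 38.
Overall E[X²] = 0.333333·72 + 0.333333·15.1667 + 0.333333·38 = 41.7222.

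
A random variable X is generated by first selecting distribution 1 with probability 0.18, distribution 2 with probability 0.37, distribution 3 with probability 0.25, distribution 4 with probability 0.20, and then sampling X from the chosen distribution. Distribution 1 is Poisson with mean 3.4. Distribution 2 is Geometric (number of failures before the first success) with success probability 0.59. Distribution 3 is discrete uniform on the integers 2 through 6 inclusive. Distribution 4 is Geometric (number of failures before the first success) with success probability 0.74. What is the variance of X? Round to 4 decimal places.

Per component, 1: μ=3.4, E[X²]=14.96; 2: μ=0.694915, E[X²]=1.66073; 3: μ=4, E[X²]=18; 4: μ=0.351351, E[X²]=0.598247.
E[X] = 0.18·3.4 + 0.37·0.694915 + 0.25·4 + 0.2·0.351351 = 1.93939.
E[X²] = 0.18·14.96 + 0.37·1.66073 + 0.25·18 + 0.2·0.598247 = 7.92692.
Var(X) = E[X²] − (E[X])² = 7.92692 − 3.76123 = 4.16569.

4.1657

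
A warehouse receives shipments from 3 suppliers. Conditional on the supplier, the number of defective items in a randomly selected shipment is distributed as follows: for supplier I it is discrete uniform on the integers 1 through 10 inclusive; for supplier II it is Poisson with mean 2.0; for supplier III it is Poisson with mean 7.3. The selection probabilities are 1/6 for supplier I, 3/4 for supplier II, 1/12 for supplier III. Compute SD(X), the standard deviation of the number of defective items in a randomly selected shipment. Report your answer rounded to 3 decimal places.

Per component, I: μ=5.5, E[X²]=38.5; II: μ=2, E[X²]=6; III: μ=7.3, E[X²]=60.59.
E[X] = 0.166667·5.5 + 0.75·2 + 0.0833333·7.3 = 3.025.
E[X²] = 0.166667·38.5 + 0.75·6 + 0.0833333·60.59 = 15.9658.
Var(X) = E[X²] − (E[X])² = 15.9658 − 9.15062 = 6.81521.
SD(X) = √6.81521 = 2.6106.

2.611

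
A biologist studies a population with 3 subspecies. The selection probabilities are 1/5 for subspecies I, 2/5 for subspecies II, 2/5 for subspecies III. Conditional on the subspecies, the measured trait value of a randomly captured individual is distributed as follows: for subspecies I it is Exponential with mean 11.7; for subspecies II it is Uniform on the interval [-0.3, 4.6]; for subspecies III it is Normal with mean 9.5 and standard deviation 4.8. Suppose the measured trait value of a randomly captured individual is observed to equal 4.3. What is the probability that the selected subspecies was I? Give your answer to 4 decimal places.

0.1057

Likelihoods f(4.3 | ·): I: 0.0591836; II: 0.204082; III: 0.0462192.
Posterior ∝ prior × likelihood. Numerator for I: 0.2·0.0591836 = 0.0118367.
Normalizing constant: 0.2·0.0591836 + 0.4·0.204082 + 0.4·0.0462192 = 0.111957.
P(I | observation) = 0.0118367 / 0.111957 = 0.105726.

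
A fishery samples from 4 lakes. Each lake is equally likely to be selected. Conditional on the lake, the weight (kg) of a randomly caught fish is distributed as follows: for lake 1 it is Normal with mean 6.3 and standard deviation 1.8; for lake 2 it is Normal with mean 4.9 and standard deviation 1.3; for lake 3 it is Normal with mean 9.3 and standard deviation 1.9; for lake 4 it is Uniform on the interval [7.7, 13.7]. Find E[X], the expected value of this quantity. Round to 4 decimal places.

Component means — 1: 6.3; 2: 4.9; 3: 9.3; 4: 10.7.
E[X] = 0.25·6.3 + 0.25·4.9 + 0.25·9.3 + 0.25·10.7 = 7.8.

7.8000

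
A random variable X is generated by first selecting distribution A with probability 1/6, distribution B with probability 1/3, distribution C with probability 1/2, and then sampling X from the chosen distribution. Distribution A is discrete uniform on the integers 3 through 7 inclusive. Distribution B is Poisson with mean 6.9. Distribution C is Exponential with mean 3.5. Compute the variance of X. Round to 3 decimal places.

Per component, A: μ=5, E[X²]=27; B: μ=6.9, E[X²]=54.51; C: μ=3.5, E[X²]=24.5.
E[X] = 0.166667·5 + 0.333333·6.9 + 0.5·3.5 = 4.88333.
E[X²] = 0.166667·27 + 0.333333·54.51 + 0.5·24.5 = 34.92.
Var(X) = E[X²] − (E[X])² = 34.92 − 23.8469 = 11.0731.

11.073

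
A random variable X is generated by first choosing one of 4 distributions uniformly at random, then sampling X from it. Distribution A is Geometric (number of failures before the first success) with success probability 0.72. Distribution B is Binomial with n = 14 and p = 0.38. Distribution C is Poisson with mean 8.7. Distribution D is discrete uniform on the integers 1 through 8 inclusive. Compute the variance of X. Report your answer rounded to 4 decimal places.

Per component, A: μ=0.388889, E[X²]=0.691358; B: μ=5.32, E[X²]=31.6008; C: μ=8.7, E[X²]=84.39; D: μ=4.5, E[X²]=25.5.
E[X] = 0.25·0.388889 + 0.25·5.32 + 0.25·8.7 + 0.25·4.5 = 4.72722.
E[X²] = 0.25·0.691358 + 0.25·31.6008 + 0.25·84.39 + 0.25·25.5 = 35.5455.
Var(X) = E[X²] − (E[X])² = 35.5455 − 22.3466 = 13.1989.

13.1989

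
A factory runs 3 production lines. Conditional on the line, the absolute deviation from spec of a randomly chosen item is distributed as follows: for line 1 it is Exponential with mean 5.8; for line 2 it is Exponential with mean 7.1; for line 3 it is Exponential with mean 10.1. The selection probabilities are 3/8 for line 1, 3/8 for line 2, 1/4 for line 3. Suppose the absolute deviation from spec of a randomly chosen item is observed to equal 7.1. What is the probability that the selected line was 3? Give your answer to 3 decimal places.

Likelihoods f(7.1 | ·): 1: 0.0506916; 2: 0.051814; 3: 0.049021.
Posterior ∝ prior × likelihood. Numerator for 3: 0.25·0.049021 = 0.0122553.
Normalizing constant: 0.375·0.0506916 + 0.375·0.051814 + 0.25·0.049021 = 0.0506948.
P(3 | observation) = 0.0122553 / 0.0506948 = 0.241746.

0.242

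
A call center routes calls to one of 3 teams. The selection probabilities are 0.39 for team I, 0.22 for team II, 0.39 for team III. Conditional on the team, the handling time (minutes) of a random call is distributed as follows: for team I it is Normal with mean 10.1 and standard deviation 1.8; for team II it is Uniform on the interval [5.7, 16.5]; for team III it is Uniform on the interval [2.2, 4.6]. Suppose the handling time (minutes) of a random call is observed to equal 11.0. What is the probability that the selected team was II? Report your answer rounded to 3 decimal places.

0.211

Likelihoods f(11.0 | ·): I: 0.195592; II: 0.0925926; III: 0.
Posterior ∝ prior × likelihood. Numerator for II: 0.22·0.0925926 = 0.0203704.
Normalizing constant: 0.39·0.195592 + 0.22·0.0925926 + 0.39·0 = 0.0966512.
P(II | observation) = 0.0203704 / 0.0966512 = 0.210762.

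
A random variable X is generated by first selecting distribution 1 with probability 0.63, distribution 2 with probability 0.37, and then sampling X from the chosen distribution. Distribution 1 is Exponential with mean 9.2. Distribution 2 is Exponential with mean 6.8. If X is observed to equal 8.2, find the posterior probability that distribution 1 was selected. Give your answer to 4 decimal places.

0.6329

Likelihoods f(8.2 | ·): 1: 0.0445783; 2: 0.0440335.
Posterior ∝ prior × likelihood. Numerator for 1: 0.63·0.0445783 = 0.0280843.
Normalizing constant: 0.63·0.0445783 + 0.37·0.0440335 = 0.0443767.
P(1 | observation) = 0.0280843 / 0.0443767 = 0.632862.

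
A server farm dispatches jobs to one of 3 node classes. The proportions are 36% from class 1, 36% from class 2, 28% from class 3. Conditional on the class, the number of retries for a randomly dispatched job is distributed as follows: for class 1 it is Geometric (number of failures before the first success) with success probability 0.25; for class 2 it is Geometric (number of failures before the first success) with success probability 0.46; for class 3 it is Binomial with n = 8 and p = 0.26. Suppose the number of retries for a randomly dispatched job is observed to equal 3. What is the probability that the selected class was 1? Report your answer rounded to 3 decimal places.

Likelihoods P(X=3 | ·): 1: 0.105469; 2: 0.0724334; 3: 0.218407.
Posterior ∝ prior × likelihood. Numerator for 1: 0.36·0.105469 = 0.0379687.
Normalizing constant: 0.36·0.105469 + 0.36·0.0724334 + 0.28·0.218407 = 0.125199.
P(1 | observation) = 0.0379687 / 0.125199 = 0.303268.

0.303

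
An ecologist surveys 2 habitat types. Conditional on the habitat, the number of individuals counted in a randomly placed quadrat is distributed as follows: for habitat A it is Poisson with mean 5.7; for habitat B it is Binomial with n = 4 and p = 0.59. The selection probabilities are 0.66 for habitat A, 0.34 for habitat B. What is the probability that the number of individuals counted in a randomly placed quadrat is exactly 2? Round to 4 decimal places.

0.1552

Conditional on each habitat, P(X = 2): A: 0.0543552; B: 0.351094.
By total probability, P(X = 2) = 0.66·0.0543552 + 0.34·0.351094 = 0.155246.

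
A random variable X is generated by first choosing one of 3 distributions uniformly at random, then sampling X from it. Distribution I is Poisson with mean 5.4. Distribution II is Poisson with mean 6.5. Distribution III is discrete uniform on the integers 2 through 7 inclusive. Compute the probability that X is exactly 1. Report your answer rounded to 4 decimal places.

Conditional on each component, P(X = 1): I: 0.0243895; II: 0.00977235; III: 0.
By total probability, P(X = 1) = 0.333333·0.0243895 + 0.333333·0.00977235 + 0.333333·0 = 0.0113873.

0.0114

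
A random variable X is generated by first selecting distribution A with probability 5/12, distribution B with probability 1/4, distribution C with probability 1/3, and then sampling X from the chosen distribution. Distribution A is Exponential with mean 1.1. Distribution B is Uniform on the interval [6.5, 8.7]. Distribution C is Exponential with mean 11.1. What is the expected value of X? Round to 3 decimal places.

6.058

Component means — A: 1.1; B: 7.6; C: 11.1.
E[X] = 0.416667·1.1 + 0.25·7.6 + 0.333333·11.1 = 6.05833.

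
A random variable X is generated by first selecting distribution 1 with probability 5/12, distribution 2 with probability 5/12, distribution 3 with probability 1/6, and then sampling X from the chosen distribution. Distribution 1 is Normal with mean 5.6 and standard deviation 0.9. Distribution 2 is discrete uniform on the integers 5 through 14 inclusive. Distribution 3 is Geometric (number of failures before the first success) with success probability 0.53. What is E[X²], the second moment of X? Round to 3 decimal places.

For each component E[X²] = Var + (mean)², giving 1: 32.17; 2: 98.5; 3: 2.45959.
Overall E[X²] = 0.416667·32.17 + 0.416667·98.5 + 0.166667·2.45959 = 54.8558.

54.856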